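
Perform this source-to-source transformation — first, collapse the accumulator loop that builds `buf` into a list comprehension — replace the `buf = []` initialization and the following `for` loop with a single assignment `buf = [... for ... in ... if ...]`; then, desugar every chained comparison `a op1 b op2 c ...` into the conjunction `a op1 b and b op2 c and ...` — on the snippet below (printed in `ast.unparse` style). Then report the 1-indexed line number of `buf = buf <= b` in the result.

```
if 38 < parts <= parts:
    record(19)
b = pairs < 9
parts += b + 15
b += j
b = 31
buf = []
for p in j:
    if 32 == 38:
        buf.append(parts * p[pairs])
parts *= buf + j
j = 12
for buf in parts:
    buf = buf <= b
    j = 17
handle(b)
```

11

Transformed code:
if 38 < parts and parts <= parts:
    record(19)
b = pairs < 9
parts += b + 15
b += j
b = 31
buf = [parts * p[pairs] for p in j if 32 == 38]
parts *= buf + j
j = 12
for buf in parts:
    buf = buf <= b
    j = 17
handle(b)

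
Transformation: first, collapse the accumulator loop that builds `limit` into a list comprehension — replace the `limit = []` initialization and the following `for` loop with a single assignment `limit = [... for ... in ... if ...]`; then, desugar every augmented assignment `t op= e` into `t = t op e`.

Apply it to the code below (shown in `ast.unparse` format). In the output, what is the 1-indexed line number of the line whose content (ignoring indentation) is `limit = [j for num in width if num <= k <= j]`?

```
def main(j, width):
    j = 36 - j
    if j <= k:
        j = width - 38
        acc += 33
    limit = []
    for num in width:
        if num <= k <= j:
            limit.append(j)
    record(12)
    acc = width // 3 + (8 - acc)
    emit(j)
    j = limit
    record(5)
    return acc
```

Transformed code:
def main(j, width):
    j = 36 - j
    if j <= k:
        j = width - 38
        acc = acc + 33
    limit = [j for num in width if num <= k <= j]
    record(12)
    acc = width // 3 + (8 - acc)
    emit(j)
    j = limit
    record(5)
    return acc

6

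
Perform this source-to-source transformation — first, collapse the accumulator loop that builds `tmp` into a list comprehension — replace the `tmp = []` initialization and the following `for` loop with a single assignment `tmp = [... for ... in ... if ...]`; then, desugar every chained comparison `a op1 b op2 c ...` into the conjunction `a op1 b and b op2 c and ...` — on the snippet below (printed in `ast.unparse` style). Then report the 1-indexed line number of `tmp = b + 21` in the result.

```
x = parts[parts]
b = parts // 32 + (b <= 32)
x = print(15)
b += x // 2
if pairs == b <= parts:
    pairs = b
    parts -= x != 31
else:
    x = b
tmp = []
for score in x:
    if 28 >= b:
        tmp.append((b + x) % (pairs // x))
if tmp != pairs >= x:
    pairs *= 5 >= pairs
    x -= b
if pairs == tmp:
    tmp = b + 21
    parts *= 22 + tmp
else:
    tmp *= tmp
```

15

Transformed code:
x = parts[parts]
b = parts // 32 + (b <= 32)
x = print(15)
b += x // 2
if pairs == b and b <= parts:
    pairs = b
    parts -= x != 31
else:
    x = b
tmp = [(b + x) % (pairs // x) for score in x if 28 >= b]
if tmp != pairs and pairs >= x:
    pairs *= 5 >= pairs
    x -= b
if pairs == tmp:
    tmp = b + 21
    parts *= 22 + tmp
else:
    tmp *= tmp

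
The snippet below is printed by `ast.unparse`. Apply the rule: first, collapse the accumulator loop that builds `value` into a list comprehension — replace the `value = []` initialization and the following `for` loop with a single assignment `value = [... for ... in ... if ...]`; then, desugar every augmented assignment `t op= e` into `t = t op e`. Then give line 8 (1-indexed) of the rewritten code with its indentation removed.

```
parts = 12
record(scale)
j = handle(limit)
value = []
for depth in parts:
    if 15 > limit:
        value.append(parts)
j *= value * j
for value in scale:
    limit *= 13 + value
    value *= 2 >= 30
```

value = value * (2 >= 30)

Transformed code:
parts = 12
record(scale)
j = handle(limit)
value = [parts for depth in parts if 15 > limit]
j = j * (value * j)
for value in scale:
    limit = limit * (13 + value)
    value = value * (2 >= 30)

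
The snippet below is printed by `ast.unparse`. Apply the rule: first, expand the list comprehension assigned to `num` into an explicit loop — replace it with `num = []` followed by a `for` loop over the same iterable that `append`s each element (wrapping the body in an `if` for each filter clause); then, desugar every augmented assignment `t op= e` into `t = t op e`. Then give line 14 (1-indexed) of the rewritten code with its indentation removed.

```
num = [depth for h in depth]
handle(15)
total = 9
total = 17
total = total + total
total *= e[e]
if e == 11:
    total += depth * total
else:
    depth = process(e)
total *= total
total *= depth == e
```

Transformed code:
num = []
for h in depth:
    num.append(depth)
handle(15)
total = 9
total = 17
total = total + total
total = total * e[e]
if e == 11:
    total = total + depth * total
else:
    depth = process(e)
total = total * total
total = total * (depth == e)

total = total * (depth == e)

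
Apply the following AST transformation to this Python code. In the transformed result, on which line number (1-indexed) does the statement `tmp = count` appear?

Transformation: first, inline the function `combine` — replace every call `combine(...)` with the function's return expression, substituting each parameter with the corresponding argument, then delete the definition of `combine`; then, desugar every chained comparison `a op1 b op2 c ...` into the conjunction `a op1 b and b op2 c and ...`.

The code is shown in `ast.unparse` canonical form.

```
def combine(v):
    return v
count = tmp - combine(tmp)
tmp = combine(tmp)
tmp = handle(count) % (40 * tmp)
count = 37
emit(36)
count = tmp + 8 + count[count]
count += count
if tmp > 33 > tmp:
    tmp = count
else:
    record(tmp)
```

9

Transformed code:
count = tmp - tmp
tmp = tmp
tmp = handle(count) % (40 * tmp)
count = 37
emit(36)
count = tmp + 8 + count[count]
count += count
if tmp > 33 and 33 > tmp:
    tmp = count
else:
    record(tmp)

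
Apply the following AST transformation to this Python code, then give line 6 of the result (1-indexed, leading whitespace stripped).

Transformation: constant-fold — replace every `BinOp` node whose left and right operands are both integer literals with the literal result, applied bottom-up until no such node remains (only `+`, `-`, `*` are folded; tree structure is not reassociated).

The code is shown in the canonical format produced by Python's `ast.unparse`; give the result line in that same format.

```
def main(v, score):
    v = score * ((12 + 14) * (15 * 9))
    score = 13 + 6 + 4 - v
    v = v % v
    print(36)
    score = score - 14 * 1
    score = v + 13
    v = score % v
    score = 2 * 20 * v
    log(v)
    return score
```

Transformed code:
def main(v, score):
    v = score * 3510
    score = 23 - v
    v = v % v
    print(36)
    score = score - 14
    score = v + 13
    v = score % v
    score = 40 * v
    log(v)
    return score

score = score - 14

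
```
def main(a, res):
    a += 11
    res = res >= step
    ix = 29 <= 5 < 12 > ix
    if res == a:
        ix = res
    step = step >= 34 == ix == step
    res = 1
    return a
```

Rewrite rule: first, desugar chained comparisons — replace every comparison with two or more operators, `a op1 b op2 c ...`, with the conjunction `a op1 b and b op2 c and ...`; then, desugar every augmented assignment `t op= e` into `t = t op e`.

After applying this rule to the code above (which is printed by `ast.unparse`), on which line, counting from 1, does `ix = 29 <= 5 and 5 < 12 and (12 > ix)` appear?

4

Transformed code:
def main(a, res):
    a = a + 11
    res = res >= step
    ix = 29 <= 5 and 5 < 12 and (12 > ix)
    if res == a:
        ix = res
    step = step >= 34 and 34 == ix and (ix == step)
    res = 1
    return a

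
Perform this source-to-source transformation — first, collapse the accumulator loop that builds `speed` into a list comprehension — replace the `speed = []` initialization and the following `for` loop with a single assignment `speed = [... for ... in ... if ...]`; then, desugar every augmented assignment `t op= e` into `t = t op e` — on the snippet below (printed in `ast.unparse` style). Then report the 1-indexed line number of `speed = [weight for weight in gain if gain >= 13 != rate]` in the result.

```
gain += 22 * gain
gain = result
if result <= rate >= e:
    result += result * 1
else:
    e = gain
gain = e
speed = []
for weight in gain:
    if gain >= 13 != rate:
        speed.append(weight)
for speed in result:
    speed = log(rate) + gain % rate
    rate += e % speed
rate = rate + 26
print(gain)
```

8

Transformed code:
gain = gain + 22 * gain
gain = result
if result <= rate >= e:
    result = result + result * 1
else:
    e = gain
gain = e
speed = [weight for weight in gain if gain >= 13 != rate]
for speed in result:
    speed = log(rate) + gain % rate
    rate = rate + e % speed
rate = rate + 26
print(gain)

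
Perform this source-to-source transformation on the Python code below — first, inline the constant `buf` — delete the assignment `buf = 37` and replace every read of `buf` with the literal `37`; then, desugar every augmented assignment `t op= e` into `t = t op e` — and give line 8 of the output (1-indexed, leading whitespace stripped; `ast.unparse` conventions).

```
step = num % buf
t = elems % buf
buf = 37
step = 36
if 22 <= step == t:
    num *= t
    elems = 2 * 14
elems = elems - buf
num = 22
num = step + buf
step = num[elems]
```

num = 22

Transformed code:
step = num % 37
t = elems % 37
step = 36
if 22 <= step == t:
    num = num * t
    elems = 2 * 14
elems = elems - 37
num = 22
num = step + 37
step = num[elems]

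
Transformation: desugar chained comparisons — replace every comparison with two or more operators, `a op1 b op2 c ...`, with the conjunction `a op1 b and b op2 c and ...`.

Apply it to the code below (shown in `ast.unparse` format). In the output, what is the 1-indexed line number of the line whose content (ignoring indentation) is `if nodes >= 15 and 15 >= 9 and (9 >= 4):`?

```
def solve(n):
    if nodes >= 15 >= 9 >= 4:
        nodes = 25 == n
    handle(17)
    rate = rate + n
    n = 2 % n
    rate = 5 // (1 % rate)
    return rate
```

2

Transformed code:
def solve(n):
    if nodes >= 15 and 15 >= 9 and (9 >= 4):
        nodes = 25 == n
    handle(17)
    rate = rate + n
    n = 2 % n
    rate = 5 // (1 % rate)
    return rate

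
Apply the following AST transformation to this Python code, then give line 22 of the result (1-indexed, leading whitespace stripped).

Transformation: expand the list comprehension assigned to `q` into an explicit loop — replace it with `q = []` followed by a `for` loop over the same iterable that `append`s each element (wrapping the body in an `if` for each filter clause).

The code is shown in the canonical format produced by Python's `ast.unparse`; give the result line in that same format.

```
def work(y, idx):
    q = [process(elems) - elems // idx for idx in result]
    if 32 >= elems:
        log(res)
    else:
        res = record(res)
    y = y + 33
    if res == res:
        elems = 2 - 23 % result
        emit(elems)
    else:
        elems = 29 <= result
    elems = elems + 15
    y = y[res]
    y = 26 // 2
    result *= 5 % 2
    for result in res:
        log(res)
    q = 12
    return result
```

return result

Transformed code:
def work(y, idx):
    q = []
    for idx in result:
        q.append(process(elems) - elems // idx)
    if 32 >= elems:
        log(res)
    else:
        res = record(res)
    y = y + 33
    if res == res:
        elems = 2 - 23 % result
        emit(elems)
    else:
        elems = 29 <= result
    elems = elems + 15
    y = y[res]
    y = 26 // 2
    result *= 5 % 2
    for result in res:
        log(res)
    q = 12
    return result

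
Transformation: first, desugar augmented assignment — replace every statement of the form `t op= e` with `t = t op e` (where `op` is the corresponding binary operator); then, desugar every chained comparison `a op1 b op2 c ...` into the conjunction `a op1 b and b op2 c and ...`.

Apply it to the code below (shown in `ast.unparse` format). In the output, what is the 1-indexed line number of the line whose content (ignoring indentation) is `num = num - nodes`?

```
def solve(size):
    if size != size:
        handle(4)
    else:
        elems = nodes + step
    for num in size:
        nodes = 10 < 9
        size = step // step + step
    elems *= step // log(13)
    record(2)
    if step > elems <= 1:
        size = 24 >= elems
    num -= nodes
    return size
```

Transformed code:
def solve(size):
    if size != size:
        handle(4)
    else:
        elems = nodes + step
    for num in size:
        nodes = 10 < 9
        size = step // step + step
    elems = elems * (step // log(13))
    record(2)
    if step > elems and elems <= 1:
        size = 24 >= elems
    num = num - nodes
    return size

13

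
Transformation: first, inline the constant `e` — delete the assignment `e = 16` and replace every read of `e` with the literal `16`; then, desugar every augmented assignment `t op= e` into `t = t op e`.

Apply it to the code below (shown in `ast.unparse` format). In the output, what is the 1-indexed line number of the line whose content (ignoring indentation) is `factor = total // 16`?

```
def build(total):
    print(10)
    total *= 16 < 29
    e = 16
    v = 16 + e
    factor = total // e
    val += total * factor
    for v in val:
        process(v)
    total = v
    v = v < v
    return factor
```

Transformed code:
def build(total):
    print(10)
    total = total * (16 < 29)
    v = 16 + 16
    factor = total // 16
    val = val + total * factor
    for v in val:
        process(v)
    total = v
    v = v < v
    return factor

5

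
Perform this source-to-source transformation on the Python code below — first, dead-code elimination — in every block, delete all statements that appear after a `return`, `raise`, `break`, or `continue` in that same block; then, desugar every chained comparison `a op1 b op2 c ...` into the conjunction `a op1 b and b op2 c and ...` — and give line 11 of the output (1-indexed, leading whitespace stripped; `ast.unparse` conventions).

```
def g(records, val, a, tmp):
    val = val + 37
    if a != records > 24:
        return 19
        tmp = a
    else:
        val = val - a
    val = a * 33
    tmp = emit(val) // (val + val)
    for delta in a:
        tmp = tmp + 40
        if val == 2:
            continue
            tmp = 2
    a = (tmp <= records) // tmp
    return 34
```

if val == 2:

Transformed code:
def g(records, val, a, tmp):
    val = val + 37
    if a != records and records > 24:
        return 19
    else:
        val = val - a
    val = a * 33
    tmp = emit(val) // (val + val)
    for delta in a:
        tmp = tmp + 40
        if val == 2:
            continue
    a = (tmp <= records) // tmp
    return 34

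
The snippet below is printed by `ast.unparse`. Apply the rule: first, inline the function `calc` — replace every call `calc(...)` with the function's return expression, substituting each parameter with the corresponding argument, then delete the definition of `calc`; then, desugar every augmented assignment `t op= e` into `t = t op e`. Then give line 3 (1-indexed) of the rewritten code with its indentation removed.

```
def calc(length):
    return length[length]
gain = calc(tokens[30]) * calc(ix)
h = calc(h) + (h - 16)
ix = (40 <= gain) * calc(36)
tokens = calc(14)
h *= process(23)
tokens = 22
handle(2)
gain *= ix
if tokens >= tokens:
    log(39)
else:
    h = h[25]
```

ix = (40 <= gain) * 36[36]

Transformed code:
gain = tokens[30][tokens[30]] * ix[ix]
h = h[h] + (h - 16)
ix = (40 <= gain) * 36[36]
tokens = 14[14]
h = h * process(23)
tokens = 22
handle(2)
gain = gain * ix
if tokens >= tokens:
    log(39)
else:
    h = h[25]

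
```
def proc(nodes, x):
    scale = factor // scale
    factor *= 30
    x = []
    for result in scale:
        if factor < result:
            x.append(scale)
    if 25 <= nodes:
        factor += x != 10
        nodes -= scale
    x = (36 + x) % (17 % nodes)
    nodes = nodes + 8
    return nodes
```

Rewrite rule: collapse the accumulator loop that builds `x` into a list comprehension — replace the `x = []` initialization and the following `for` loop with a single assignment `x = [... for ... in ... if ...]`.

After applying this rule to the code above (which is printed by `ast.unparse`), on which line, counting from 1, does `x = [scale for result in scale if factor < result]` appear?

4

Transformed code:
def proc(nodes, x):
    scale = factor // scale
    factor *= 30
    x = [scale for result in scale if factor < result]
    if 25 <= nodes:
        factor += x != 10
        nodes -= scale
    x = (36 + x) % (17 % nodes)
    nodes = nodes + 8
    return nodes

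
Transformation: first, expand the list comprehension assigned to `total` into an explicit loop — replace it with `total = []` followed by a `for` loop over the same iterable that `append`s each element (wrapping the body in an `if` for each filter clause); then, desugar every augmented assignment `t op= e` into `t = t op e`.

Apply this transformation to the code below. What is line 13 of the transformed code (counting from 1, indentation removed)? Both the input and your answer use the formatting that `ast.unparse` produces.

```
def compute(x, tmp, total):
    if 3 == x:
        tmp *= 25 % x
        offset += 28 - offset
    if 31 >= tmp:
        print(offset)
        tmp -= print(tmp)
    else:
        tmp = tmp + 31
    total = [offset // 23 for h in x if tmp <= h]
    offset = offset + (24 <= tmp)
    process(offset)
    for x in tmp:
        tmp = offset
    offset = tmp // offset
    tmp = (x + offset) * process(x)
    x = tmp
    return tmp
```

Transformed code:
def compute(x, tmp, total):
    if 3 == x:
        tmp = tmp * (25 % x)
        offset = offset + (28 - offset)
    if 31 >= tmp:
        print(offset)
        tmp = tmp - print(tmp)
    else:
        tmp = tmp + 31
    total = []
    for h in x:
        if tmp <= h:
            total.append(offset // 23)
    offset = offset + (24 <= tmp)
    process(offset)
    for x in tmp:
        tmp = offset
    offset = tmp // offset
    tmp = (x + offset) * process(x)
    x = tmp
    return tmp

total.append(offset // 23)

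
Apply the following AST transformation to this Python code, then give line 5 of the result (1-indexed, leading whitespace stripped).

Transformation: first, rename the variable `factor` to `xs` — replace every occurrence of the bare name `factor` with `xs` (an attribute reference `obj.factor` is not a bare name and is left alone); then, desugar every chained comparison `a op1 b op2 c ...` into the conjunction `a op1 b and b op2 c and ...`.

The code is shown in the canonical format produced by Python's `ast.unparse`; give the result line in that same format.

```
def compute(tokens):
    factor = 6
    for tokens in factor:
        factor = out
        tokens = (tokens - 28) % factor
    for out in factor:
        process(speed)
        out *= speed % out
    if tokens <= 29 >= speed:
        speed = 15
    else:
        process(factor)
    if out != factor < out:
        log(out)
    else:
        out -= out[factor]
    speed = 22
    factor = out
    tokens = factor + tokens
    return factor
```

tokens = (tokens - 28) % xs

Transformed code:
def compute(tokens):
    xs = 6
    for tokens in xs:
        xs = out
        tokens = (tokens - 28) % xs
    for out in xs:
        process(speed)
        out *= speed % out
    if tokens <= 29 and 29 >= speed:
        speed = 15
    else:
        process(xs)
    if out != xs and xs < out:
        log(out)
    else:
        out -= out[xs]
    speed = 22
    xs = out
    tokens = xs + tokens
    return xs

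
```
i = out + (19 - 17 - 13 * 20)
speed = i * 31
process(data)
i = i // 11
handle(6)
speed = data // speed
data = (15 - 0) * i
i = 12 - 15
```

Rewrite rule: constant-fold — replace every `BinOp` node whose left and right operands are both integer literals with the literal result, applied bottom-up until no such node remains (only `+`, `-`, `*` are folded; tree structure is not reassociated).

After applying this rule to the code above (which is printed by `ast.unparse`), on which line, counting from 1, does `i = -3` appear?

Transformed code:
i = out + -258
speed = i * 31
process(data)
i = i // 11
handle(6)
speed = data // speed
data = 15 * i
i = -3

8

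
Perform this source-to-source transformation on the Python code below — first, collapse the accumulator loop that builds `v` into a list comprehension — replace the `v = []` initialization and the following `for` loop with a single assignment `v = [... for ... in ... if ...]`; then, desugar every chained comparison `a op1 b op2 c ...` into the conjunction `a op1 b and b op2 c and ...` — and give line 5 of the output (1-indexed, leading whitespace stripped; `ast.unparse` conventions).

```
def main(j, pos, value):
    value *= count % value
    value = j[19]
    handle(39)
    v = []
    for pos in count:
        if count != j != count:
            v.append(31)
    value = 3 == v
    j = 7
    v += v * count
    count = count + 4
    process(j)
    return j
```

Transformed code:
def main(j, pos, value):
    value *= count % value
    value = j[19]
    handle(39)
    v = [31 for pos in count if count != j and j != count]
    value = 3 == v
    j = 7
    v += v * count
    count = count + 4
    process(j)
    return j

v = [31 for pos in count if count != j and j != count]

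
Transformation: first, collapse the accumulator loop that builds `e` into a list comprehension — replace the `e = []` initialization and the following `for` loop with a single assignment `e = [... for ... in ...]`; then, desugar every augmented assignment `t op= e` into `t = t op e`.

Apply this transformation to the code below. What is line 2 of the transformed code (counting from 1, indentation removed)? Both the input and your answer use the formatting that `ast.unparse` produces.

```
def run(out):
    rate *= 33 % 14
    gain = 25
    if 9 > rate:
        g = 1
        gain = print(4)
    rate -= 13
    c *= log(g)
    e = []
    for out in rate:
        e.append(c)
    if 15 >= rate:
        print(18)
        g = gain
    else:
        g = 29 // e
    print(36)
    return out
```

rate = rate * (33 % 14)

Transformed code:
def run(out):
    rate = rate * (33 % 14)
    gain = 25
    if 9 > rate:
        g = 1
        gain = print(4)
    rate = rate - 13
    c = c * log(g)
    e = [c for out in rate]
    if 15 >= rate:
        print(18)
        g = gain
    else:
        g = 29 // e
    print(36)
    return out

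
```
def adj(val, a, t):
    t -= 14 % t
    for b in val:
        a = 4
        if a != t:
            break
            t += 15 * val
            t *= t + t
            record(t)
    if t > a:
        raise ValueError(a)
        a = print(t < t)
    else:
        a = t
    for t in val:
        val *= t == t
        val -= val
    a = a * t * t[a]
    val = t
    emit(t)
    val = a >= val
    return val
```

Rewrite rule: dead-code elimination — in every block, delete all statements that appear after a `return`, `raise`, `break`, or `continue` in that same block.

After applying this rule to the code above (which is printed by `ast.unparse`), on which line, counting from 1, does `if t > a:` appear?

Transformed code:
def adj(val, a, t):
    t -= 14 % t
    for b in val:
        a = 4
        if a != t:
            break
    if t > a:
        raise ValueError(a)
    else:
        a = t
    for t in val:
        val *= t == t
        val -= val
    a = a * t * t[a]
    val = t
    emit(t)
    val = a >= val
    return val

7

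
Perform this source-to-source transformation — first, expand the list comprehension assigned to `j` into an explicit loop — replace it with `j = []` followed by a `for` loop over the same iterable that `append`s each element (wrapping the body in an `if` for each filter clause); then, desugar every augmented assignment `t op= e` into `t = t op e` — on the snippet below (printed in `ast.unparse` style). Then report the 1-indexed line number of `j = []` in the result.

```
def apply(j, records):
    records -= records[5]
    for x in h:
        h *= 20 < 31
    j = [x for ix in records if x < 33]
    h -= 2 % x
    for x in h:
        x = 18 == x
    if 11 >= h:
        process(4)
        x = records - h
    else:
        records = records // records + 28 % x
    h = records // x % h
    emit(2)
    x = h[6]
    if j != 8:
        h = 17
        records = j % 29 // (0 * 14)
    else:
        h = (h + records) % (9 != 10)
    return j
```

Transformed code:
def apply(j, records):
    records = records - records[5]
    for x in h:
        h = h * (20 < 31)
    j = []
    for ix in records:
        if x < 33:
            j.append(x)
    h = h - 2 % x
    for x in h:
        x = 18 == x
    if 11 >= h:
        process(4)
        x = records - h
    else:
        records = records // records + 28 % x
    h = records // x % h
    emit(2)
    x = h[6]
    if j != 8:
        h = 17
        records = j % 29 // (0 * 14)
    else:
        h = (h + records) % (9 != 10)
    return j

5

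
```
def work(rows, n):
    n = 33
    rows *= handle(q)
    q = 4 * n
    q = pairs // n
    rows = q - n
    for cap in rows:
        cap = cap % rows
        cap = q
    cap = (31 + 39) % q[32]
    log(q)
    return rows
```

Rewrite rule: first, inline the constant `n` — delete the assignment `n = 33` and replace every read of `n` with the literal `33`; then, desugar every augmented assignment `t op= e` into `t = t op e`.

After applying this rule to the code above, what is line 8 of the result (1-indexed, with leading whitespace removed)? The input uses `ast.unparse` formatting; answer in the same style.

Transformed code:
def work(rows, n):
    rows = rows * handle(q)
    q = 4 * 33
    q = pairs // 33
    rows = q - 33
    for cap in rows:
        cap = cap % rows
        cap = q
    cap = (31 + 39) % q[32]
    log(q)
    return rows

cap = q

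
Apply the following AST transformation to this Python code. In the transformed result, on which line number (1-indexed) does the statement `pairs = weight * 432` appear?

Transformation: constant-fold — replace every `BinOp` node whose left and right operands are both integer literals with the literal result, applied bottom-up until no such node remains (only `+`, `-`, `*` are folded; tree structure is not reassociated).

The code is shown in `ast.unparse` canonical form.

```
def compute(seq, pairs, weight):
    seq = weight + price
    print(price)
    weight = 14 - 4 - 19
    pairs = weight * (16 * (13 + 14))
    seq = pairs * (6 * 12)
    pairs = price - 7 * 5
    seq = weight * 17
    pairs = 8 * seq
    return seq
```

5

Transformed code:
def compute(seq, pairs, weight):
    seq = weight + price
    print(price)
    weight = -9
    pairs = weight * 432
    seq = pairs * 72
    pairs = price - 35
    seq = weight * 17
    pairs = 8 * seq
    return seq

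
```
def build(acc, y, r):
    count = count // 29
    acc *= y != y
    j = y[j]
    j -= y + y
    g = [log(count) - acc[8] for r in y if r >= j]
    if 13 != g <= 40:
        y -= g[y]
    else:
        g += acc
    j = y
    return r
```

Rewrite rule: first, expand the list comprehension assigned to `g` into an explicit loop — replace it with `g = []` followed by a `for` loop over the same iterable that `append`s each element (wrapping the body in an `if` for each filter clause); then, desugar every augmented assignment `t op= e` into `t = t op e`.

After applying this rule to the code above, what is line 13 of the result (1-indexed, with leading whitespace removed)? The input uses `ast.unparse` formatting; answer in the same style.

Transformed code:
def build(acc, y, r):
    count = count // 29
    acc = acc * (y != y)
    j = y[j]
    j = j - (y + y)
    g = []
    for r in y:
        if r >= j:
            g.append(log(count) - acc[8])
    if 13 != g <= 40:
        y = y - g[y]
    else:
        g = g + acc
    j = y
    return r

g = g + acc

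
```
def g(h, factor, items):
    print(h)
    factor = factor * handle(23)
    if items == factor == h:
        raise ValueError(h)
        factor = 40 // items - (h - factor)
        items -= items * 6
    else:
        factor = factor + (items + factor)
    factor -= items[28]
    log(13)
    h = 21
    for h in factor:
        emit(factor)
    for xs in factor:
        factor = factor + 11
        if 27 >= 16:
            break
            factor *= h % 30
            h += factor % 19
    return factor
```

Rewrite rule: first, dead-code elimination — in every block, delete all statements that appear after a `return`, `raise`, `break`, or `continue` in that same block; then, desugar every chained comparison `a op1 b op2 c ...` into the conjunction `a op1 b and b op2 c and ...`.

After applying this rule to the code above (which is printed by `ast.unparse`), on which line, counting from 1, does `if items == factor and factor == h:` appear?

Transformed code:
def g(h, factor, items):
    print(h)
    factor = factor * handle(23)
    if items == factor and factor == h:
        raise ValueError(h)
    else:
        factor = factor + (items + factor)
    factor -= items[28]
    log(13)
    h = 21
    for h in factor:
        emit(factor)
    for xs in factor:
        factor = factor + 11
        if 27 >= 16:
            break
    return factor

4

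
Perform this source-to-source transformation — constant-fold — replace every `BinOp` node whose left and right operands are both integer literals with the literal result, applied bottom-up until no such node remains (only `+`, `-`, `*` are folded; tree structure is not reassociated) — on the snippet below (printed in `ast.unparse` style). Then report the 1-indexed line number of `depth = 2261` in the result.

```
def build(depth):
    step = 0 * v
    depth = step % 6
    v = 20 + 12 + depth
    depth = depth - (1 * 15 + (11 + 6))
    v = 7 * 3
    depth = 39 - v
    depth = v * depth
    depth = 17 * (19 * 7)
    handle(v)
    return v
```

9

Transformed code:
def build(depth):
    step = 0 * v
    depth = step % 6
    v = 32 + depth
    depth = depth - 32
    v = 21
    depth = 39 - v
    depth = v * depth
    depth = 2261
    handle(v)
    return v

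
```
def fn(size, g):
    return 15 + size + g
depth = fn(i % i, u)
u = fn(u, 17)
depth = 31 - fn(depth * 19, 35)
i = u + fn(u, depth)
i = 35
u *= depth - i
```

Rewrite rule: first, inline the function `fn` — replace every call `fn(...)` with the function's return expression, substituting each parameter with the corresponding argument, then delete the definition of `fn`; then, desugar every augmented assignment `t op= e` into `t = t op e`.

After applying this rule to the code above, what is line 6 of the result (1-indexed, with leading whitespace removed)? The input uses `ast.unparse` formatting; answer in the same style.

u = u * (depth - i)

Transformed code:
depth = 15 + i % i + u
u = 15 + u + 17
depth = 31 - (15 + depth * 19 + 35)
i = u + (15 + u + depth)
i = 35
u = u * (depth - i)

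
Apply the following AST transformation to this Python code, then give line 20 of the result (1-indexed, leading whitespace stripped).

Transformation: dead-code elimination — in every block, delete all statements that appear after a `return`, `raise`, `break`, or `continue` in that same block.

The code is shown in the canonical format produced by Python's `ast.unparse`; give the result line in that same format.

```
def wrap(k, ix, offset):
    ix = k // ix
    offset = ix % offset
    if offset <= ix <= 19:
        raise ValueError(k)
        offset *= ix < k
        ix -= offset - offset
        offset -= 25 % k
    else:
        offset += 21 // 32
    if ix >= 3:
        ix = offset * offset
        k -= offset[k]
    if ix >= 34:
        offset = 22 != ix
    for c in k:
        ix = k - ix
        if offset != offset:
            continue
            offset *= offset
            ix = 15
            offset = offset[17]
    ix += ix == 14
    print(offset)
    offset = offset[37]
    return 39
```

Transformed code:
def wrap(k, ix, offset):
    ix = k // ix
    offset = ix % offset
    if offset <= ix <= 19:
        raise ValueError(k)
    else:
        offset += 21 // 32
    if ix >= 3:
        ix = offset * offset
        k -= offset[k]
    if ix >= 34:
        offset = 22 != ix
    for c in k:
        ix = k - ix
        if offset != offset:
            continue
    ix += ix == 14
    print(offset)
    offset = offset[37]
    return 39

return 39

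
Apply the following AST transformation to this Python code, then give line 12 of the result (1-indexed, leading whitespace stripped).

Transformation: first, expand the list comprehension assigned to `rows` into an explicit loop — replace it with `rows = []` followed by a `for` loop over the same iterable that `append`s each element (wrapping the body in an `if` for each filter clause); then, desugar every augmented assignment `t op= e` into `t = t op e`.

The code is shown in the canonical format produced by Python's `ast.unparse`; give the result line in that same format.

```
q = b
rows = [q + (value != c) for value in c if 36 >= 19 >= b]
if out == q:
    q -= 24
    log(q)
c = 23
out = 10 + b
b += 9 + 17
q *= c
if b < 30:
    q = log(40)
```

q = q * c

Transformed code:
q = b
rows = []
for value in c:
    if 36 >= 19 >= b:
        rows.append(q + (value != c))
if out == q:
    q = q - 24
    log(q)
c = 23
out = 10 + b
b = b + (9 + 17)
q = q * c
if b < 30:
    q = log(40)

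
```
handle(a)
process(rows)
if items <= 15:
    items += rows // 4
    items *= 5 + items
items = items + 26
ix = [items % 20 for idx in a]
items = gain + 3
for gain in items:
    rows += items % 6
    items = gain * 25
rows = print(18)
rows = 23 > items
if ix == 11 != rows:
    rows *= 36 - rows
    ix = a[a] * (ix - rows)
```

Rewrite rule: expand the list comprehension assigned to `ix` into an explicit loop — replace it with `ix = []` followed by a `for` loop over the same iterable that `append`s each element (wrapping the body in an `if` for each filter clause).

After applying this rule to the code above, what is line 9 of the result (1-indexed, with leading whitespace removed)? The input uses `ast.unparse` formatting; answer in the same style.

ix.append(items % 20)

Transformed code:
handle(a)
process(rows)
if items <= 15:
    items += rows // 4
    items *= 5 + items
items = items + 26
ix = []
for idx in a:
    ix.append(items % 20)
items = gain + 3
for gain in items:
    rows += items % 6
    items = gain * 25
rows = print(18)
rows = 23 > items
if ix == 11 != rows:
    rows *= 36 - rows
    ix = a[a] * (ix - rows)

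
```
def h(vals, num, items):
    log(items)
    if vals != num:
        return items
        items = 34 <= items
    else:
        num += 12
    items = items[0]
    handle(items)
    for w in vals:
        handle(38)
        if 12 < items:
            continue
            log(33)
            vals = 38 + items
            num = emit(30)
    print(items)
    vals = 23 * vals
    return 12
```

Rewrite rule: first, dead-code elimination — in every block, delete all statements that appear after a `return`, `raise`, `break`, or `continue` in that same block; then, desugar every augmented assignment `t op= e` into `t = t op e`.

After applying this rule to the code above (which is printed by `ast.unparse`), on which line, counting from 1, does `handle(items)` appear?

Transformed code:
def h(vals, num, items):
    log(items)
    if vals != num:
        return items
    else:
        num = num + 12
    items = items[0]
    handle(items)
    for w in vals:
        handle(38)
        if 12 < items:
            continue
    print(items)
    vals = 23 * vals
    return 12

8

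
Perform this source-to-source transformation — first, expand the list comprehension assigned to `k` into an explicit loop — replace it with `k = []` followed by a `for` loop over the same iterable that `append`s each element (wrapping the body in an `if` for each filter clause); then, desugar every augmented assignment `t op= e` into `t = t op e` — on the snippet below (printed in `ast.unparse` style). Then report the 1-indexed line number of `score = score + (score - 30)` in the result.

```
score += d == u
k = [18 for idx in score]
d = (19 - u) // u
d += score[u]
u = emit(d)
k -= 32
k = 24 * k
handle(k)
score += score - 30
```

Transformed code:
score = score + (d == u)
k = []
for idx in score:
    k.append(18)
d = (19 - u) // u
d = d + score[u]
u = emit(d)
k = k - 32
k = 24 * k
handle(k)
score = score + (score - 30)

11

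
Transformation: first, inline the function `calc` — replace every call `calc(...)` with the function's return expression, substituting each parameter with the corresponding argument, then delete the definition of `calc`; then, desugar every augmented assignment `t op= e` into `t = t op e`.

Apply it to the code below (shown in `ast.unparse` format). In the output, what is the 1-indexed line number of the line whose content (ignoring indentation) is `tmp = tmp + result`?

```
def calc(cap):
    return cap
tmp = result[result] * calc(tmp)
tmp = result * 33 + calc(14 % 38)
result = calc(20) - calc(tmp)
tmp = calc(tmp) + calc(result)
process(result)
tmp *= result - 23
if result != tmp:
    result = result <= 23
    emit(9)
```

Transformed code:
tmp = result[result] * tmp
tmp = result * 33 + 14 % 38
result = 20 - tmp
tmp = tmp + result
process(result)
tmp = tmp * (result - 23)
if result != tmp:
    result = result <= 23
    emit(9)

4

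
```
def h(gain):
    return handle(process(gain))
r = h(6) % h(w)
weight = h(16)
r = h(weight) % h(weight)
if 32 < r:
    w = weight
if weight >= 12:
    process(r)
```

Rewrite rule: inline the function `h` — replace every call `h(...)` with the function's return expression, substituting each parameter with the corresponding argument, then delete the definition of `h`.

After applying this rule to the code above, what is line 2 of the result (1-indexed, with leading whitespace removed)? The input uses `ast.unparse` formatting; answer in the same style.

weight = handle(process(16))

Transformed code:
r = handle(process(6)) % handle(process(w))
weight = handle(process(16))
r = handle(process(weight)) % handle(process(weight))
if 32 < r:
    w = weight
if weight >= 12:
    process(r)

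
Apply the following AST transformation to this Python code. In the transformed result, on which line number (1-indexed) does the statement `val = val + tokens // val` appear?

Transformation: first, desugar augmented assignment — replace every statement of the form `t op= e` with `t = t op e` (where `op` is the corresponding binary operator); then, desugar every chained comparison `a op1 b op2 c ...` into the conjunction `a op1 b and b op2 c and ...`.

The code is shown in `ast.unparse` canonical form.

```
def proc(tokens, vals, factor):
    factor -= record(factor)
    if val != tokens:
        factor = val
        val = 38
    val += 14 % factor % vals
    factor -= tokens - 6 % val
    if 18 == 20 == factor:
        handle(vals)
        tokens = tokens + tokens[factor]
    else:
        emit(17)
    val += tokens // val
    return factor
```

13

Transformed code:
def proc(tokens, vals, factor):
    factor = factor - record(factor)
    if val != tokens:
        factor = val
        val = 38
    val = val + 14 % factor % vals
    factor = factor - (tokens - 6 % val)
    if 18 == 20 and 20 == factor:
        handle(vals)
        tokens = tokens + tokens[factor]
    else:
        emit(17)
    val = val + tokens // val
    return factor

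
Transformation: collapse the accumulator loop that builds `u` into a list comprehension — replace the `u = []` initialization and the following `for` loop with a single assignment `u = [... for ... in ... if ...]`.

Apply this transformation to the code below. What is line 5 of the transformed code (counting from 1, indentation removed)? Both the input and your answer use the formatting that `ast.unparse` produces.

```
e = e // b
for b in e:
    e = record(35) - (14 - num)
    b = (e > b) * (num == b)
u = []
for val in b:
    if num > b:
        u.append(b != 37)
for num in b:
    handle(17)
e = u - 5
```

u = [b != 37 for val in b if num > b]

Transformed code:
e = e // b
for b in e:
    e = record(35) - (14 - num)
    b = (e > b) * (num == b)
u = [b != 37 for val in b if num > b]
for num in b:
    handle(17)
e = u - 5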